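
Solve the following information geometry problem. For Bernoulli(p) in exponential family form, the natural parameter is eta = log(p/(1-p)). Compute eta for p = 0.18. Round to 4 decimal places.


Natural parameter for Bernoulli: eta = log(p/(1-p)).
p = 0.18, 1-p = 0.82.
p/(1-p) = 0.219512.
eta = log(0.219512) = -1.5163

-1.5163


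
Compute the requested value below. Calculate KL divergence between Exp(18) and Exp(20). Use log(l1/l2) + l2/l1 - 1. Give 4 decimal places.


KL divergence for exponential family:
KL = log(l1/l2) + l2/l1 - 1.
log(18/20) = -0.105361.
20/18 = 1.111111.
KL = -0.105361 + 1.111111 - 1 = 0.0058

0.0058


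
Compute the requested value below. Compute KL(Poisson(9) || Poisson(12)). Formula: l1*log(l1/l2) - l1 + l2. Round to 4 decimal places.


KL divergence for Poisson:
KL = l1*log(l1/l2) - l1 + l2.
l1 = 9, l2 = 12.
log(9/12) = -0.287682.
l1*log(l1/l2) = 9 * -0.287682 = -2.589139.
KL = -2.589139 - 9 + 12 = 0.4109

0.4109


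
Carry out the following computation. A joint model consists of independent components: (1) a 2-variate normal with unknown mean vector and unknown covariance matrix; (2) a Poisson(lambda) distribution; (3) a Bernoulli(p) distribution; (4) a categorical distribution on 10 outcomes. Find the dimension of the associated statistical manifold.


The dimension of a statistical manifold equals the number of free
(independent) real parameters of the model. For a product of independent
blocks the parameter counts add.
- 2-variate normal: 2 (mean) + 2*3/2 = 3 (symmetric covariance) = 5.
- Poisson (lambda): 1.
- Bernoulli (p): 1.
- categorical on 10 outcomes (probabilities sum to 1): 10-1 = 9.
Total = 5 + 1 + 1 + 9 = 16.
Dimension = 16

16


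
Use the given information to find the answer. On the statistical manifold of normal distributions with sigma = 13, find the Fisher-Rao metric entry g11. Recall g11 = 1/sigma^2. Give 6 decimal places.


For the 2-parameter normal family, the Fisher metric has:
  g11 = 1/sigma^2, g22 = 2/sigma^2.
sigma = 13, sigma^2 = 169.
g11 = 0.005917

0.005917


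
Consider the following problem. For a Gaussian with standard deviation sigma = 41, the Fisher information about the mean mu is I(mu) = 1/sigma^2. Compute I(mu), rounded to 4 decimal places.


The Fisher information for the mean of a normal distribution is I(mu) = 1/sigma^2.
sigma = 41, so sigma^2 = 1681.
I(mu) = 1/1681 = 0.0006

0.0006


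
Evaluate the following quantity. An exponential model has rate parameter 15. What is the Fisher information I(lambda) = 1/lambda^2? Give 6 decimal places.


Fisher information for exponential: I(lambda) = 1/lambda^2.
lambda = 15, lambda^2 = 225.
I = 1/225 = 0.004444

0.004444


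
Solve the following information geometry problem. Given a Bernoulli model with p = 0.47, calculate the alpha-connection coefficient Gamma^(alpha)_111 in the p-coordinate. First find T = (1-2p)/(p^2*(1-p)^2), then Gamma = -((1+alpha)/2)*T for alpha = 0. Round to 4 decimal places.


Skewness (Amari-Chentsov) tensor: T = (1-2p)/(p^2*(1-p)^2).
p = 0.47, 1-2p = 0.06, p^2 = 0.2209, (1-p)^2 = 0.2809.
T = 0.06/(0.2209 * 0.2809) = 0.96695.
In the p-coordinate, Gamma^(alpha) = Gamma^(0) - (alpha/2)*T with Gamma^(0) = (1/2)*g'(p) = -T/2,
so Gamma^(alpha) = -((1+alpha)/2)*T.
alpha = 0, -(1+alpha)/2 = -0.5.
Gamma = -0.5 * 0.96695 = -0.4835

-0.4835


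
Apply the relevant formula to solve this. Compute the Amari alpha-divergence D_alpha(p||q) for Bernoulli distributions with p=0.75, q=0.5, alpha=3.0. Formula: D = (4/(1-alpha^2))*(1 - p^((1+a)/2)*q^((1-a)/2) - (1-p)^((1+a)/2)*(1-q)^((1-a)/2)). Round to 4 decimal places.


Amari alpha-divergence:
D = (4/(1-alpha^2))*(1 - p^((1+a)/2)*q^((1-a)/2) - (1-p)^((1+a)/2)*(1-q)^((1-a)/2)).
alpha = 3.0, p = 0.75, q = 0.5.
e1 = (1+alpha)/2 = 2.0, e2 = (1-alpha)/2 = -1.0.
t1 = p^e1 * q^e2 = 0.75^2.0 * 0.5^-1.0 = 1.125.
t2 = (1-p)^e1 * (1-q)^e2 = 0.25^2.0 * 0.5^-1.0 = 0.125.
4/(1-alpha^2) = -0.5.
D = -0.5*(1 - 1.125 - 0.125) = 0.1250

0.1250


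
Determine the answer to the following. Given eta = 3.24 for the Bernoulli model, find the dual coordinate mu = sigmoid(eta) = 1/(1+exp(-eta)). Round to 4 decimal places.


Dual coordinate (expectation parameter) for Bernoulli:
mu = 1/(1+exp(-eta)).
eta = 3.24.
exp(-eta) = exp(-3.24) = 0.039164.
mu = 1/(1+0.039164) = 0.9623

0.9623


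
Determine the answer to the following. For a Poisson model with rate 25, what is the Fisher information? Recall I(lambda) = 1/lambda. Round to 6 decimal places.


Fisher information for Poisson: I(lambda) = 1/lambda.
lambda = 25.
I(lambda) = 1/25 = 0.040000

0.040000


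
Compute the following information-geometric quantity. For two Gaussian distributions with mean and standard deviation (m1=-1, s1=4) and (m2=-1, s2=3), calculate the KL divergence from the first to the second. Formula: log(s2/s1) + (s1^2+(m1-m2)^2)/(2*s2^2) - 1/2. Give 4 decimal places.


KL divergence between normal distributions:
KL = log(s2/s1) + (s1^2 + (m1-m2)^2)/(2*s2^2) - 1/2.
log(3/4) = -0.287682.
(4^2 + (-1--1)^2)/(2*3^2) = (16 + 0)/18 = 0.888889.
KL = -0.287682 + 0.888889 - 0.5 = 0.1012

0.1012


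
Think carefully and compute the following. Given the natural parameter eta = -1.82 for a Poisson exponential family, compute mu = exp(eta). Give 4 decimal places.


Expectation parameter for Poisson exponential family:
mu = exp(eta).
eta = -1.82.
mu = exp(-1.82) = 0.1620

0.1620


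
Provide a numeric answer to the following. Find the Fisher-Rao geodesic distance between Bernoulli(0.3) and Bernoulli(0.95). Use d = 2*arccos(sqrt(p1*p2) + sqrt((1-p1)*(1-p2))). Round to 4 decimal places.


Geodesic distance on Bernoulli manifold:
d(p1,p2) = 2*arccos(sqrt(p1*p2) + sqrt((1-p1)*(1-p2))).
sqrt(p1*p2) = sqrt(0.3*0.95) = 0.533854.
sqrt((1-p1)*(1-p2)) = sqrt(0.7*0.05) = 0.187083.
arg = 0.533854 + 0.187083 = 0.720937.
d = 2*arccos(0.720937) = 1.5313

1.5313


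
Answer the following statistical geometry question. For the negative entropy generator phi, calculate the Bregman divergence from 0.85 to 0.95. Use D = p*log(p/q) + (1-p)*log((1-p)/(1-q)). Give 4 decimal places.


Bregman divergence with negative entropy generator:
D = p*log(p/q) + (1-p)*log((1-p)/(1-q)).
p = 0.85, q = 0.95.
p*log(p/q) = 0.85*log(0.85/0.95) = -0.094542.
(1-p)*log((1-p)/(1-q)) = 0.15*log(0.15/0.05) = 0.164792.
D = -0.094542 + 0.164792 = 0.0703

0.0703


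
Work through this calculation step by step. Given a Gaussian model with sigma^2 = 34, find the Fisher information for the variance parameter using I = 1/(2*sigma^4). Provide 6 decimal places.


Fisher information for variance: I(sigma^2) = 1/(2*sigma^4).
sigma^2 = 34, so sigma^4 = 1156.
I = 1/(2*1156) = 1/2312 = 0.000433

0.000433


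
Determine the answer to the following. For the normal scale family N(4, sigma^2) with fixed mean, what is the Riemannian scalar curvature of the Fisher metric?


This family has a single free parameter, so its statistical manifold
is 1-dimensional. The Riemann curvature tensor of any 1-dimensional
Riemannian manifold vanishes identically, so R = 0.

0


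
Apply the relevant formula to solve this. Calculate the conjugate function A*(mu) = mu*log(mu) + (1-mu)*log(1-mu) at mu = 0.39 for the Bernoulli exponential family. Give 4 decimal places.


Legendre transform for Bernoulli:
A*(mu) = mu*log(mu) + (1-mu)*log(1-mu).
mu = 0.39, 1-mu = 0.61.
mu*log(mu) = 0.39*log(0.39) = -0.367227.
(1-mu)*log(1-mu) = 0.61*log(0.61) = -0.301521.
A* = -0.367227 + -0.301521 = -0.6687

-0.6687


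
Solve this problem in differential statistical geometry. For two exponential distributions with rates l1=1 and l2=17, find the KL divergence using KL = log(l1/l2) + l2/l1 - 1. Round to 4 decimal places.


KL divergence for exponential family:
KL = log(l1/l2) + l2/l1 - 1.
log(1/17) = -2.833213.
17/1 = 17.0.
KL = -2.833213 + 17.0 - 1 = 13.1668

13.1668


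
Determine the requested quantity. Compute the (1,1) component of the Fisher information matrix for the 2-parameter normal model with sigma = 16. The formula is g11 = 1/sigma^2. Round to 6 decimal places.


For the 2-parameter normal family, the Fisher metric has:
  g11 = 1/sigma^2, g22 = 2/sigma^2.
sigma = 16, sigma^2 = 256.
g11 = 0.003906

0.003906


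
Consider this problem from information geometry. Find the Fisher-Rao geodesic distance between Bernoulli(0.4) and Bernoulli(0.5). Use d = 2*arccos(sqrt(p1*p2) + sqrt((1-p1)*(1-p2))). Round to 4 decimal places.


Geodesic distance on Bernoulli manifold:
d(p1,p2) = 2*arccos(sqrt(p1*p2) + sqrt((1-p1)*(1-p2))).
sqrt(p1*p2) = sqrt(0.4*0.5) = 0.447214.
sqrt((1-p1)*(1-p2)) = sqrt(0.6*0.5) = 0.547723.
arg = 0.447214 + 0.547723 = 0.994936.
d = 2*arccos(0.994936) = 0.2014

0.2014


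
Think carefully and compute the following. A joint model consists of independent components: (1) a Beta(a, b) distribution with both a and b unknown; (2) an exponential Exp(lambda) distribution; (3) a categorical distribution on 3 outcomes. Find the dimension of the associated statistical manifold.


The dimension of a statistical manifold equals the number of free
(independent) real parameters of the model. For a product of independent
blocks the parameter counts add.
- Beta (a, b): 2.
- exponential (lambda): 1.
- categorical on 3 outcomes (probabilities sum to 1): 3-1 = 2.
Total = 2 + 1 + 2 = 5.
Dimension = 5

5


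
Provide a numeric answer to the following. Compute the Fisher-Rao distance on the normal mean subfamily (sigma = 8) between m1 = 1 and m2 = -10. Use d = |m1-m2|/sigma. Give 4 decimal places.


On the fixed-variance normal subfamily, geodesic distance = |m1-m2|/sigma.
|1 - -10| = 11.
sigma = 8.
d = 11/8 = 1.3750

1.3750


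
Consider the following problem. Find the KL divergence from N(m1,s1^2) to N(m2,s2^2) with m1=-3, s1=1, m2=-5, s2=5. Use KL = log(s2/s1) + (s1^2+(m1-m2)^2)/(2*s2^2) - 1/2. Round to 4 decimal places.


KL divergence between normal distributions:
KL = log(s2/s1) + (s1^2 + (m1-m2)^2)/(2*s2^2) - 1/2.
log(5/1) = 1.609438.
(1^2 + (-3--5)^2)/(2*5^2) = (1 + 4)/50 = 0.1.
KL = 1.609438 + 0.1 - 0.5 = 1.2094

1.2094


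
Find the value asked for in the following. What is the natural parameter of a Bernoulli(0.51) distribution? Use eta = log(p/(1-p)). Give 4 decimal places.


Natural parameter for Bernoulli: eta = log(p/(1-p)).
p = 0.51, 1-p = 0.49.
p/(1-p) = 1.040816.
eta = log(1.040816) = 0.0400

0.0400


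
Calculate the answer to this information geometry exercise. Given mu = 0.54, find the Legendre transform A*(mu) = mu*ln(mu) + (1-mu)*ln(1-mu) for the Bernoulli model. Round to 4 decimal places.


Legendre transform for Bernoulli:
A*(mu) = mu*log(mu) + (1-mu)*log(1-mu).
mu = 0.54, 1-mu = 0.46.
mu*log(mu) = 0.54*log(0.54) = -0.332741.
(1-mu)*log(1-mu) = 0.46*log(0.46) = -0.357203.
A* = -0.332741 + -0.357203 = -0.6899

-0.6899


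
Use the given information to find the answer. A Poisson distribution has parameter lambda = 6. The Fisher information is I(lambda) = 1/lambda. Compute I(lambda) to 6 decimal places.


Fisher information for Poisson: I(lambda) = 1/lambda.
lambda = 6.
I(lambda) = 1/6 = 0.166667

0.166667


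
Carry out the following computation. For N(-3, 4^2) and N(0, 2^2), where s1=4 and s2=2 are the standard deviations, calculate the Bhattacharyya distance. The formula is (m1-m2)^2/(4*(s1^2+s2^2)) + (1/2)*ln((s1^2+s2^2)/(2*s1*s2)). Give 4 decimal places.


Bhattacharyya distance between two Gaussians:
DB = (m1-m2)^2/(4*(s1^2+s2^2)) + (1/2)*ln((s1^2+s2^2)/(2*s1*s2)).
(m1-m2)^2 = (-3)^2 = 9.
s1^2+s2^2 = 16 + 4 = 20.
term1 = 9/80 = 0.1125.
term2 = 0.5*ln(20/16.0) = 0.111572.
DB = 0.1125 + 0.111572 = 0.2241

0.2241


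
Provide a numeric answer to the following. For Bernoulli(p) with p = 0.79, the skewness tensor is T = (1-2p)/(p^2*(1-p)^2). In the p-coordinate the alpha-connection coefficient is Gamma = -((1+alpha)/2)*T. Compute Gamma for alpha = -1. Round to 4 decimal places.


Skewness (Amari-Chentsov) tensor: T = (1-2p)/(p^2*(1-p)^2).
p = 0.79, 1-2p = -0.58, p^2 = 0.6241, (1-p)^2 = 0.0441.
T = -0.58/(0.6241 * 0.0441) = -21.07343.
In the p-coordinate, Gamma^(alpha) = Gamma^(0) - (alpha/2)*T with Gamma^(0) = (1/2)*g'(p) = -T/2,
so Gamma^(alpha) = -((1+alpha)/2)*T.
alpha = -1, -(1+alpha)/2 = 0.0.
Gamma = 0.0 * -21.07343 = 0.0000

0.0000


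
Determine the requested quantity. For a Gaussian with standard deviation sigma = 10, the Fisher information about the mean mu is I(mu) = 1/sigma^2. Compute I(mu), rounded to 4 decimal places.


The Fisher information for the mean of a normal distribution is I(mu) = 1/sigma^2.
sigma = 10, so sigma^2 = 100.
I(mu) = 1/100 = 0.0100

0.0100


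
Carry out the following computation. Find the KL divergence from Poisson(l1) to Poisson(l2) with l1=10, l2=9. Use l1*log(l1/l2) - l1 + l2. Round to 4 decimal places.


KL divergence for Poisson:
KL = l1*log(l1/l2) - l1 + l2.
l1 = 10, l2 = 9.
log(10/9) = 0.105361.
l1*log(l1/l2) = 10 * 0.105361 = 1.053605.
KL = 1.053605 - 10 + 9 = 0.0536

0.0536


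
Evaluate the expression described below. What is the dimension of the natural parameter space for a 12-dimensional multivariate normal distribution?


Exponential family dimension calculation:
For 12-dim MVN: mean has 12 params, covariance has 12*13/2 = 78 unique entries.
Total dim = 12 + 78 = 90.

90


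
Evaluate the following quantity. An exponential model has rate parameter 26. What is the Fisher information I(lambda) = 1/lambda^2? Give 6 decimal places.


Fisher information for exponential: I(lambda) = 1/lambda^2.
lambda = 26, lambda^2 = 676.
I = 1/676 = 0.001479

0.001479


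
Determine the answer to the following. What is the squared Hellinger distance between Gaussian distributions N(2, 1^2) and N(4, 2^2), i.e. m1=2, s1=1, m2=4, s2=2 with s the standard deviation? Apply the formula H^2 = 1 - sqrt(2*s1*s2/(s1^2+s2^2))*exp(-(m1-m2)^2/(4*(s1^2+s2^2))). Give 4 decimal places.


Squared Hellinger distance for Gaussians:
H^2 = 1 - sqrt(2*s1*s2/(s1^2+s2^2)) * exp(-(m1-m2)^2/(4*(s1^2+s2^2))).
s1^2 = 1, s2^2 = 4, s1^2+s2^2 = 5.
sqrt(2*1*2/(5)) = 0.894427.
(m1-m2)^2 = (-2)^2 = 4.
exp(-4/(4*5)) = exp(-0.2) = 0.818731.
H^2 = 1 - 0.894427*0.818731 = 0.2677

0.2677


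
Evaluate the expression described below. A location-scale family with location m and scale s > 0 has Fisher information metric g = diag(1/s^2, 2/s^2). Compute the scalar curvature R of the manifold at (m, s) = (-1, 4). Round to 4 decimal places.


The metric has the form g = (A dm^2 + B ds^2)/s^2 with A = 1, B = 2.
Substitute u = sqrt(A/B)*m: g = B*(du^2 + ds^2)/s^2, i.e. B times the
Poincare upper half-plane metric, which has constant Gaussian curvature -1.
Scaling a 2D metric by a constant c divides the Gaussian curvature by c,
so K = -1/B = -1/(2) = -0.5000 everywhere (the point (m, s) = (-1, 4) is irrelevant:
the curvature is constant).
Scalar curvature in dimension 2: R = 2K = -2/(2) = -1.0000.

-1.0000


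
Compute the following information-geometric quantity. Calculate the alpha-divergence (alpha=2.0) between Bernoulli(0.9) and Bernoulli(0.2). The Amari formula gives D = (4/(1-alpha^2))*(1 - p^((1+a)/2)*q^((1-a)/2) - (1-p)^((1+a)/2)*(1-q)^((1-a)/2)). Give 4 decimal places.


Amari alpha-divergence:
D = (4/(1-alpha^2))*(1 - p^((1+a)/2)*q^((1-a)/2) - (1-p)^((1+a)/2)*(1-q)^((1-a)/2)).
alpha = 2.0, p = 0.9, q = 0.2.
e1 = (1+alpha)/2 = 1.5, e2 = (1-alpha)/2 = -0.5.
t1 = p^e1 * q^e2 = 0.9^1.5 * 0.2^-0.5 = 1.909188.
t2 = (1-p)^e1 * (1-q)^e2 = 0.1^1.5 * 0.8^-0.5 = 0.035355.
4/(1-alpha^2) = -1.333333.
D = -1.333333*(1 - 1.909188 - 0.035355) = 1.2594

1.2594


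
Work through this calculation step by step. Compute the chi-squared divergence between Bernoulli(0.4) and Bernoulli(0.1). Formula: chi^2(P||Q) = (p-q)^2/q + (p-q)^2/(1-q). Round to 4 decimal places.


Chi-squared divergence between Bernoulli distributions:
chi^2 = (p-q)^2/q + (p-q)^2/(1-q).
p = 0.4, q = 0.1, p-q = 0.3.
(p-q)^2 = 0.09.
term1 = 0.09/0.1 = 0.9.
term2 = 0.09/0.9 = 0.1.
chi^2 = 0.9 + 0.1 = 1.0000

1.0000


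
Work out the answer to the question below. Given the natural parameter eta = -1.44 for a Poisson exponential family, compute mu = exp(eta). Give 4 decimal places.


Expectation parameter for Poisson exponential family:
mu = exp(eta).
eta = -1.44.
mu = exp(-1.44) = 0.2369

0.2369


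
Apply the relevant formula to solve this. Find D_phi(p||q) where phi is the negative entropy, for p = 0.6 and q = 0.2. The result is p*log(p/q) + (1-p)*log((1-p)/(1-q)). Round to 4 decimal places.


Bregman divergence with negative entropy generator:
D = p*log(p/q) + (1-p)*log((1-p)/(1-q)).
p = 0.6, q = 0.2.
p*log(p/q) = 0.6*log(0.6/0.2) = 0.659167.
(1-p)*log((1-p)/(1-q)) = 0.4*log(0.4/0.8) = -0.277259.
D = 0.659167 + -0.277259 = 0.3819

0.3819


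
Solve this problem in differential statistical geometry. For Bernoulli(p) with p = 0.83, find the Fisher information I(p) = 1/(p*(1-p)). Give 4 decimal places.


For Bernoulli(p), Fisher information is I(p) = 1/(p*(1-p)).
p = 0.83, 1-p = 0.17.
p*(1-p) = 0.1411.
I(p) = 1/0.1411 = 7.0872

7.0872


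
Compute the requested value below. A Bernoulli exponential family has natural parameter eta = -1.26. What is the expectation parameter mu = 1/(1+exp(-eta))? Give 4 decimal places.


Dual coordinate (expectation parameter) for Bernoulli:
mu = 1/(1+exp(-eta)).
eta = -1.26.
exp(-eta) = exp(1.26) = 3.525421.
mu = 1/(1+3.525421) = 0.2210

0.2210


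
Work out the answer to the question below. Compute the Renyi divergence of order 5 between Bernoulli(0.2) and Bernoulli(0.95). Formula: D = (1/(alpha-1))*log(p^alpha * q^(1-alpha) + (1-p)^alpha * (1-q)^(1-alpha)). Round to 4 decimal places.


Renyi divergence of order alpha between Bernoulli distributions:
D = (1/(alpha-1))*log(p^alpha * q^(1-alpha) + (1-p)^alpha * (1-q)^(1-alpha)).
alpha = 5, p = 0.2, q = 0.95.
p^alpha * q^(1-alpha) = 0.2^5 * 0.95^-4 = 0.000393.
(1-p)^alpha * (1-q)^(1-alpha) = 0.8^5 * 0.05^-4 = 52428.8.
sum = 0.000393 + 52428.8 = 52428.800393.
D = (1/4)*log(52428.800393) = 2.7168

2.7168


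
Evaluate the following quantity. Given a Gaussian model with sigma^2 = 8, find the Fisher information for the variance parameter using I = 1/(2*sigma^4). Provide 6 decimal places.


Fisher information for variance: I(sigma^2) = 1/(2*sigma^4).
sigma^2 = 8, so sigma^4 = 64.
I = 1/(2*64) = 1/128 = 0.007813

0.007813


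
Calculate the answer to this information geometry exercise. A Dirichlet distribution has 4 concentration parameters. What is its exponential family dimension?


Exponential family dimension calculation:
Dirichlet with 4 components has 4 natural parameters.

4


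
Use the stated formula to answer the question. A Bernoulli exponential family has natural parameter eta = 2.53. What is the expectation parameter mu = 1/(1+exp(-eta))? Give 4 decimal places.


Dual coordinate (expectation parameter) for Bernoulli:
mu = 1/(1+exp(-eta)).
eta = 2.53.
exp(-eta) = exp(-2.53) = 0.079659.
mu = 1/(1+0.079659) = 0.9262

0.9262


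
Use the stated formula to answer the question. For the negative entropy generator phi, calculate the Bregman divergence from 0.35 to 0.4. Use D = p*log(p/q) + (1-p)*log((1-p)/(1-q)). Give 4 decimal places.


Bregman divergence with negative entropy generator:
D = p*log(p/q) + (1-p)*log((1-p)/(1-q)).
p = 0.35, q = 0.4.
p*log(p/q) = 0.35*log(0.35/0.4) = -0.046736.
(1-p)*log((1-p)/(1-q)) = 0.65*log(0.65/0.6) = 0.052028.
D = -0.046736 + 0.052028 = 0.0053

0.0053


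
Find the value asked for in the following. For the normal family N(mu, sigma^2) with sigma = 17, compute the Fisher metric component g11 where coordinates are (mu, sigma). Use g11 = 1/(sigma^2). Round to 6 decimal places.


For the 2-parameter normal family, the Fisher metric has:
  g11 = 1/sigma^2, g22 = 2/sigma^2.
sigma = 17, sigma^2 = 289.
g11 = 0.003460

0.003460


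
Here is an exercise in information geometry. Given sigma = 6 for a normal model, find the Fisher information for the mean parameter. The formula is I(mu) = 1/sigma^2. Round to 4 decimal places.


The Fisher information for the mean of a normal distribution is I(mu) = 1/sigma^2.
sigma = 6, so sigma^2 = 36.
I(mu) = 1/36 = 0.0278

0.0278


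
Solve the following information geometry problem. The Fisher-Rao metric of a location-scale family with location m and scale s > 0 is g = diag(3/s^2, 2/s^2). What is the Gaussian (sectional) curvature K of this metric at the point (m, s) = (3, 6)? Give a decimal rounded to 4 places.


The metric has the form g = (A dm^2 + B ds^2)/s^2 with A = 3, B = 2.
Substitute u = sqrt(A/B)*m: g = B*(du^2 + ds^2)/s^2, i.e. B times the
Poincare upper half-plane metric, which has constant Gaussian curvature -1.
Scaling a 2D metric by a constant c divides the Gaussian curvature by c,
so K = -1/B = -1/(2) = -0.5000 everywhere (the point (m, s) = (3, 6) is irrelevant:
the curvature is constant).
The requested Gaussian curvature is K = -0.5000.

-0.5000


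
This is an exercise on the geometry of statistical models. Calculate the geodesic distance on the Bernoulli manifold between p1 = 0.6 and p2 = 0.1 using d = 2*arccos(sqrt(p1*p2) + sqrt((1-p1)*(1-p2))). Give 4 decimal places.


Geodesic distance on Bernoulli manifold:
d(p1,p2) = 2*arccos(sqrt(p1*p2) + sqrt((1-p1)*(1-p2))).
sqrt(p1*p2) = sqrt(0.6*0.1) = 0.244949.
sqrt((1-p1)*(1-p2)) = sqrt(0.4*0.9) = 0.6.
arg = 0.244949 + 0.6 = 0.844949.
d = 2*arccos(0.844949) = 1.1287

1.1287


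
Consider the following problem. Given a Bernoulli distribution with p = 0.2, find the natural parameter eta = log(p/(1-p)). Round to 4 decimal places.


Natural parameter for Bernoulli: eta = log(p/(1-p)).
p = 0.2, 1-p = 0.8.
p/(1-p) = 0.25.
eta = log(0.25) = -1.3863

-1.3863


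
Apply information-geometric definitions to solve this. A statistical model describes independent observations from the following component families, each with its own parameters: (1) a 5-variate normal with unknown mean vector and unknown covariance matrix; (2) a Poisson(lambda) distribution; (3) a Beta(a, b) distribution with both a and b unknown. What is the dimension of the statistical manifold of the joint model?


The dimension of a statistical manifold equals the number of free
(independent) real parameters of the model. For a product of independent
blocks the parameter counts add.
- 5-variate normal: 5 (mean) + 5*6/2 = 15 (symmetric covariance) = 20.
- Poisson (lambda): 1.
- Beta (a, b): 2.
Total = 20 + 1 + 2 = 23.
Dimension = 23

23


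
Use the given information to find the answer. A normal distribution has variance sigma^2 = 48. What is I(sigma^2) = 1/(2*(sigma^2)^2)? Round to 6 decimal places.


Fisher information for variance: I(sigma^2) = 1/(2*sigma^4).
sigma^2 = 48, so sigma^4 = 2304.
I = 1/(2*2304) = 1/4608 = 0.000217

0.000217


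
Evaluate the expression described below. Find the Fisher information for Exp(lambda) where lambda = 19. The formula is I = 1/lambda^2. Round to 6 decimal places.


Fisher information for exponential: I(lambda) = 1/lambda^2.
lambda = 19, lambda^2 = 361.
I = 1/361 = 0.002770

0.002770


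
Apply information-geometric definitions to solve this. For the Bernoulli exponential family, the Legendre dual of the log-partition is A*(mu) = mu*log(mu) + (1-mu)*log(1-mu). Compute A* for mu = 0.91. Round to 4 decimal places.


Legendre transform for Bernoulli:
A*(mu) = mu*log(mu) + (1-mu)*log(1-mu).
mu = 0.91, 1-mu = 0.09.
mu*log(mu) = 0.91*log(0.91) = -0.085823.
(1-mu)*log(1-mu) = 0.09*log(0.09) = -0.216715.
A* = -0.085823 + -0.216715 = -0.3025

-0.3025


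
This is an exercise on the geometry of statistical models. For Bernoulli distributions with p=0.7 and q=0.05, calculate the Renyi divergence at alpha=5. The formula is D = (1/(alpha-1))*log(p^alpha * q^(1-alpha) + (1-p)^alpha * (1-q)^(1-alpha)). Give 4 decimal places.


Renyi divergence of order alpha between Bernoulli distributions:
D = (1/(alpha-1))*log(p^alpha * q^(1-alpha) + (1-p)^alpha * (1-q)^(1-alpha)).
alpha = 5, p = 0.7, q = 0.05.
p^alpha * q^(1-alpha) = 0.7^5 * 0.05^-4 = 26891.2.
(1-p)^alpha * (1-q)^(1-alpha) = 0.3^5 * 0.95^-4 = 0.002983.
sum = 26891.2 + 0.002983 = 26891.202983.
D = (1/4)*log(26891.202983) = 2.5499

2.5499


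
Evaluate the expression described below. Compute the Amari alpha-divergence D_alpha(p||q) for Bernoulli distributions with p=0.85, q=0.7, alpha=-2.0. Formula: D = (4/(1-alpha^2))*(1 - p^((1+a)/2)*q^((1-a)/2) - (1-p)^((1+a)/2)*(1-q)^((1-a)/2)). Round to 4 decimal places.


Amari alpha-divergence:
D = (4/(1-alpha^2))*(1 - p^((1+a)/2)*q^((1-a)/2) - (1-p)^((1+a)/2)*(1-q)^((1-a)/2)).
alpha = -2.0, p = 0.85, q = 0.7.
e1 = (1+alpha)/2 = -0.5, e2 = (1-alpha)/2 = 1.5.
t1 = p^e1 * q^e2 = 0.85^-0.5 * 0.7^1.5 = 0.63524.
t2 = (1-p)^e1 * (1-q)^e2 = 0.15^-0.5 * 0.3^1.5 = 0.424264.
4/(1-alpha^2) = -1.333333.
D = -1.333333*(1 - 0.63524 - 0.424264) = 0.0793

0.0793


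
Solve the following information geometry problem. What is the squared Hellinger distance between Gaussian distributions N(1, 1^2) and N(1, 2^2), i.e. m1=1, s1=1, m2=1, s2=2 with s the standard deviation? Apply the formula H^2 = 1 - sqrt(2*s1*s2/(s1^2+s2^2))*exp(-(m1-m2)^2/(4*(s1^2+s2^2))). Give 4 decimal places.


Squared Hellinger distance for Gaussians:
H^2 = 1 - sqrt(2*s1*s2/(s1^2+s2^2)) * exp(-(m1-m2)^2/(4*(s1^2+s2^2))).
s1^2 = 1, s2^2 = 4, s1^2+s2^2 = 5.
sqrt(2*1*2/(5)) = 0.894427.
(m1-m2)^2 = (0)^2 = 0.
exp(-0/(4*5)) = exp(0.0) = 1.0.
H^2 = 1 - 0.894427*1.0 = 0.1056

0.1056


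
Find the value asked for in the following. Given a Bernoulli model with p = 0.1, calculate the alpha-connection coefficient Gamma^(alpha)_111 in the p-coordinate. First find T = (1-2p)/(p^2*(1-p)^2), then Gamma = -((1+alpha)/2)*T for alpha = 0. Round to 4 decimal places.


Skewness (Amari-Chentsov) tensor: T = (1-2p)/(p^2*(1-p)^2).
p = 0.1, 1-2p = 0.8, p^2 = 0.01, (1-p)^2 = 0.81.
T = 0.8/(0.01 * 0.81) = 98.765432.
In the p-coordinate, Gamma^(alpha) = Gamma^(0) - (alpha/2)*T with Gamma^(0) = (1/2)*g'(p) = -T/2,
so Gamma^(alpha) = -((1+alpha)/2)*T.
alpha = 0, -(1+alpha)/2 = -0.5.
Gamma = -0.5 * 98.765432 = -49.3827

-49.3827


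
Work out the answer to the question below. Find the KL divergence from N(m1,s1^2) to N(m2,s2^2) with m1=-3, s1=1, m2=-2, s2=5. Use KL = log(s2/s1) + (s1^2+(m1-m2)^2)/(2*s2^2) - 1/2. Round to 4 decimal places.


KL divergence between normal distributions:
KL = log(s2/s1) + (s1^2 + (m1-m2)^2)/(2*s2^2) - 1/2.
log(5/1) = 1.609438.
(1^2 + (-3--2)^2)/(2*5^2) = (1 + 1)/50 = 0.04.
KL = 1.609438 + 0.04 - 0.5 = 1.1494

1.1494


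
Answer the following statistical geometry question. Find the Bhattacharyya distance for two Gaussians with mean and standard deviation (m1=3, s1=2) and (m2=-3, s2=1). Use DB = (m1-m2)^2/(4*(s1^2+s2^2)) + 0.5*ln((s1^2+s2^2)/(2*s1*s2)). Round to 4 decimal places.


Bhattacharyya distance between two Gaussians:
DB = (m1-m2)^2/(4*(s1^2+s2^2)) + (1/2)*ln((s1^2+s2^2)/(2*s1*s2)).
(m1-m2)^2 = (6)^2 = 36.
s1^2+s2^2 = 4 + 1 = 5.
term1 = 36/20 = 1.8.
term2 = 0.5*ln(5/4.0) = 0.111572.
DB = 1.8 + 0.111572 = 1.9116

1.9116


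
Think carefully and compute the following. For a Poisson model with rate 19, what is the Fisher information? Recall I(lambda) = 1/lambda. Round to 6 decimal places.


Fisher information for Poisson: I(lambda) = 1/lambda.
lambda = 19.
I(lambda) = 1/19 = 0.052632

0.052632


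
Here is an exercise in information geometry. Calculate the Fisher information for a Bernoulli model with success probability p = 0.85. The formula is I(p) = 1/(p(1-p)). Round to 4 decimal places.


For Bernoulli(p), Fisher information is I(p) = 1/(p*(1-p)).
p = 0.85, 1-p = 0.15.
p*(1-p) = 0.1275.
I(p) = 1/0.1275 = 7.8431

7.8431


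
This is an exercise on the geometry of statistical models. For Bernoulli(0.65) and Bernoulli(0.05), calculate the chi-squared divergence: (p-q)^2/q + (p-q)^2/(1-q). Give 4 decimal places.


Chi-squared divergence between Bernoulli distributions:
chi^2 = (p-q)^2/q + (p-q)^2/(1-q).
p = 0.65, q = 0.05, p-q = 0.6.
(p-q)^2 = 0.36.
term1 = 0.36/0.05 = 7.2.
term2 = 0.36/0.95 = 0.378947.
chi^2 = 7.2 + 0.378947 = 7.5789

7.5789


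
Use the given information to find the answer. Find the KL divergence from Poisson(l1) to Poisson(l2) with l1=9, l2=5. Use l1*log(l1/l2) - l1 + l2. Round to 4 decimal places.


KL divergence for Poisson:
KL = l1*log(l1/l2) - l1 + l2.
l1 = 9, l2 = 5.
log(9/5) = 0.587787.
l1*log(l1/l2) = 9 * 0.587787 = 5.29008.
KL = 5.29008 - 9 + 5 = 1.2901

1.2901


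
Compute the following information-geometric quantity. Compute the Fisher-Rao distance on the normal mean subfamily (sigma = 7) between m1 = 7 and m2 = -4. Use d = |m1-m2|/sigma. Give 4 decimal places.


On the fixed-variance normal subfamily, geodesic distance = |m1-m2|/sigma.
|7 - -4| = 11.
sigma = 7.
d = 11/7 = 1.5714

1.5714


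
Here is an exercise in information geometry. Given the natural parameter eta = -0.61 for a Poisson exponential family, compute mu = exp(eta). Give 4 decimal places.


Expectation parameter for Poisson exponential family:
mu = exp(eta).
eta = -0.61.
mu = exp(-0.61) = 0.5434

0.5434


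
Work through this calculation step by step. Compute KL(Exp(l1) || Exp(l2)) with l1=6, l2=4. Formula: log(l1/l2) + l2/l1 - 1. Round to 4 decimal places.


KL divergence for exponential family:
KL = log(l1/l2) + l2/l1 - 1.
log(6/4) = 0.405465.
4/6 = 0.666667.
KL = 0.405465 + 0.666667 - 1 = 0.0721

0.0721


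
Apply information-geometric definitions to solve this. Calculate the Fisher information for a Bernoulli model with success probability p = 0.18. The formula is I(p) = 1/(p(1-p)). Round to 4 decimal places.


For Bernoulli(p), Fisher information is I(p) = 1/(p*(1-p)).
p = 0.18, 1-p = 0.82.
p*(1-p) = 0.1476.
I(p) = 1/0.1476 = 6.7751

6.7751


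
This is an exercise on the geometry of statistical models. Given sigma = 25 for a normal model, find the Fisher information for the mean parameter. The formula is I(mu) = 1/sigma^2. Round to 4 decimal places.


The Fisher information for the mean of a normal distribution is I(mu) = 1/sigma^2.
sigma = 25, so sigma^2 = 625.
I(mu) = 1/625 = 0.0016

0.0016


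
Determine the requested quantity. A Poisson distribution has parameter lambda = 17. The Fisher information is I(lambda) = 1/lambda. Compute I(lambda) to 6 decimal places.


Fisher information for Poisson: I(lambda) = 1/lambda.
lambda = 17.
I(lambda) = 1/17 = 0.058824

0.058824


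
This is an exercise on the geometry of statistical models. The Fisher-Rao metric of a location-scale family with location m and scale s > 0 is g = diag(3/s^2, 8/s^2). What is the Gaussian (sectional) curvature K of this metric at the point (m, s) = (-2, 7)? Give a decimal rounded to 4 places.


The metric has the form g = (A dm^2 + B ds^2)/s^2 with A = 3, B = 8.
Substitute u = sqrt(A/B)*m: g = B*(du^2 + ds^2)/s^2, i.e. B times the
Poincare upper half-plane metric, which has constant Gaussian curvature -1.
Scaling a 2D metric by a constant c divides the Gaussian curvature by c,
so K = -1/B = -1/(8) = -0.1250 everywhere (the point (m, s) = (-2, 7) is irrelevant:
the curvature is constant).
The requested Gaussian curvature is K = -0.1250.

-0.1250


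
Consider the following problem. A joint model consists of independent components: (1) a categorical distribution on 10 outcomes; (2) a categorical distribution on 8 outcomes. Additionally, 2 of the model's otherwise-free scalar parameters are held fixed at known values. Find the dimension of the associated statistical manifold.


The dimension of a statistical manifold equals the number of free
(independent) real parameters of the model. For a product of independent
blocks the parameter counts add.
- categorical on 10 outcomes (probabilities sum to 1): 10-1 = 9.
- categorical on 8 outcomes (probabilities sum to 1): 8-1 = 7.
Total = 9 + 7 = 16.
2 parameter(s) fixed at known values: 16 - 2 = 14.
Dimension = 14

14


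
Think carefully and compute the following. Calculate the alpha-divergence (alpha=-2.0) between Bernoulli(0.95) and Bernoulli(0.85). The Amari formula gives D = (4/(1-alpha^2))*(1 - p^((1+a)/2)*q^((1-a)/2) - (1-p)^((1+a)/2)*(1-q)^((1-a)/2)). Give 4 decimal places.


Amari alpha-divergence:
D = (4/(1-alpha^2))*(1 - p^((1+a)/2)*q^((1-a)/2) - (1-p)^((1+a)/2)*(1-q)^((1-a)/2)).
alpha = -2.0, p = 0.95, q = 0.85.
e1 = (1+alpha)/2 = -0.5, e2 = (1-alpha)/2 = 1.5.
t1 = p^e1 * q^e2 = 0.95^-0.5 * 0.85^1.5 = 0.80402.
t2 = (1-p)^e1 * (1-q)^e2 = 0.05^-0.5 * 0.15^1.5 = 0.259808.
4/(1-alpha^2) = -1.333333.
D = -1.333333*(1 - 0.80402 - 0.259808) = 0.0851

0.0851


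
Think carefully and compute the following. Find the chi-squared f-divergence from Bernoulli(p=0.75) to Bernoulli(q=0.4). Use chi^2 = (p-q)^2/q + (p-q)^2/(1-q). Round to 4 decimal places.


Chi-squared divergence between Bernoulli distributions:
chi^2 = (p-q)^2/q + (p-q)^2/(1-q).
p = 0.75, q = 0.4, p-q = 0.35.
(p-q)^2 = 0.1225.
term1 = 0.1225/0.4 = 0.30625.
term2 = 0.1225/0.6 = 0.204167.
chi^2 = 0.30625 + 0.204167 = 0.5104

0.5104


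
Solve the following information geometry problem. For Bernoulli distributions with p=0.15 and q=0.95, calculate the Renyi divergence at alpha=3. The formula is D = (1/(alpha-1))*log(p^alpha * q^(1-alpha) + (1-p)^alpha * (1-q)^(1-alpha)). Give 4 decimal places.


Renyi divergence of order alpha between Bernoulli distributions:
D = (1/(alpha-1))*log(p^alpha * q^(1-alpha) + (1-p)^alpha * (1-q)^(1-alpha)).
alpha = 3, p = 0.15, q = 0.95.
p^alpha * q^(1-alpha) = 0.15^3 * 0.95^-2 = 0.00374.
(1-p)^alpha * (1-q)^(1-alpha) = 0.85^3 * 0.05^-2 = 245.65.
sum = 0.00374 + 245.65 = 245.65374.
D = (1/2)*log(245.65374) = 2.7520

2.7520


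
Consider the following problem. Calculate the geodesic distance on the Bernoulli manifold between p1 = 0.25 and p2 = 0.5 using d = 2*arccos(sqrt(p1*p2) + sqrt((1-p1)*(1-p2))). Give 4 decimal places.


Geodesic distance on Bernoulli manifold:
d(p1,p2) = 2*arccos(sqrt(p1*p2) + sqrt((1-p1)*(1-p2))).
sqrt(p1*p2) = sqrt(0.25*0.5) = 0.353553.
sqrt((1-p1)*(1-p2)) = sqrt(0.75*0.5) = 0.612372.
arg = 0.353553 + 0.612372 = 0.965926.
d = 2*arccos(0.965926) = 0.5236

0.5236


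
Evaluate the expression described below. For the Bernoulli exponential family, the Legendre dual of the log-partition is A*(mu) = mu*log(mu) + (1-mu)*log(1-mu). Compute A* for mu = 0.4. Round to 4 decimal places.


Legendre transform for Bernoulli:
A*(mu) = mu*log(mu) + (1-mu)*log(1-mu).
mu = 0.4, 1-mu = 0.6.
mu*log(mu) = 0.4*log(0.4) = -0.366516.
(1-mu)*log(1-mu) = 0.6*log(0.6) = -0.306495.
A* = -0.366516 + -0.306495 = -0.6730

-0.6730


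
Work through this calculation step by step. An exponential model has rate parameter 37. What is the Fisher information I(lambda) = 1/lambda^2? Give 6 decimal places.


Fisher information for exponential: I(lambda) = 1/lambda^2.
lambda = 37, lambda^2 = 1369.
I = 1/1369 = 0.000730

0.000730


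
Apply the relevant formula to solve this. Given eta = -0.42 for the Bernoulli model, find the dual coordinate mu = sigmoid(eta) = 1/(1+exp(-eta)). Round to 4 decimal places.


Dual coordinate (expectation parameter) for Bernoulli:
mu = 1/(1+exp(-eta)).
eta = -0.42.
exp(-eta) = exp(0.42) = 1.521962.
mu = 1/(1+1.521962) = 0.3965

0.3965


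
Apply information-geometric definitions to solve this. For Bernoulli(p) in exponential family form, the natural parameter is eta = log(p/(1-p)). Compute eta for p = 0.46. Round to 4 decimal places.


Natural parameter for Bernoulli: eta = log(p/(1-p)).
p = 0.46, 1-p = 0.54.
p/(1-p) = 0.851852.
eta = log(0.851852) = -0.1603

-0.1603


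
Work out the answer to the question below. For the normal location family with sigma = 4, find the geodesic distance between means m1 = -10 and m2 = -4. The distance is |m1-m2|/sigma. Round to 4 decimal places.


On the fixed-variance normal subfamily, geodesic distance = |m1-m2|/sigma.
|-10 - -4| = 6.
sigma = 4.
d = 6/4 = 1.5000

1.5000


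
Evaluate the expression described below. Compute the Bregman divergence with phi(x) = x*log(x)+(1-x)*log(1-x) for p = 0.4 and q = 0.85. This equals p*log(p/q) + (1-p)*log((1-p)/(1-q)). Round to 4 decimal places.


Bregman divergence with negative entropy generator:
D = p*log(p/q) + (1-p)*log((1-p)/(1-q)).
p = 0.4, q = 0.85.
p*log(p/q) = 0.4*log(0.4/0.85) = -0.301509.
(1-p)*log((1-p)/(1-q)) = 0.6*log(0.6/0.15) = 0.831777.
D = -0.301509 + 0.831777 = 0.5303

0.5303


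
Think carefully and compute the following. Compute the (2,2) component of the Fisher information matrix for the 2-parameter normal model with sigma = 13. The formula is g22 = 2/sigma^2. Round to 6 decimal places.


For the 2-parameter normal family, the Fisher metric has:
  g11 = 1/sigma^2, g22 = 2/sigma^2.
sigma = 13, sigma^2 = 169.
g22 = 0.011834

0.011834


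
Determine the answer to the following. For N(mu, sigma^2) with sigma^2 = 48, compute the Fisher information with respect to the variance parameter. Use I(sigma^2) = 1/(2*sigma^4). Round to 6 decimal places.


Fisher information for variance: I(sigma^2) = 1/(2*sigma^4).
sigma^2 = 48, so sigma^4 = 2304.
I = 1/(2*2304) = 1/4608 = 0.000217

0.000217


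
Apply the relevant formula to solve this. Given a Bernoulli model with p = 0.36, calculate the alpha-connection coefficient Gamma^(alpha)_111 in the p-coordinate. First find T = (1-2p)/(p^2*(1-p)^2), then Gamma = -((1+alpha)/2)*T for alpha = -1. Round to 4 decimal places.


Skewness (Amari-Chentsov) tensor: T = (1-2p)/(p^2*(1-p)^2).
p = 0.36, 1-2p = 0.28, p^2 = 0.1296, (1-p)^2 = 0.4096.
T = 0.28/(0.1296 * 0.4096) = 5.274643.
In the p-coordinate, Gamma^(alpha) = Gamma^(0) - (alpha/2)*T with Gamma^(0) = (1/2)*g'(p) = -T/2,
so Gamma^(alpha) = -((1+alpha)/2)*T.
alpha = -1, -(1+alpha)/2 = 0.0.
Gamma = 0.0 * 5.274643 = 0.0000

0.0000


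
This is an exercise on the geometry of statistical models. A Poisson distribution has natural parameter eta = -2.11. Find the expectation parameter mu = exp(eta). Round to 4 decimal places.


Expectation parameter for Poisson exponential family:
mu = exp(eta).
eta = -2.11.
mu = exp(-2.11) = 0.1212

0.1212


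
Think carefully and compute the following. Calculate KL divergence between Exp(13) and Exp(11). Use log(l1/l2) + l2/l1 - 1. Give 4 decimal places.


KL divergence for exponential family:
KL = log(l1/l2) + l2/l1 - 1.
log(13/11) = 0.167054.
11/13 = 0.846154.
KL = 0.167054 + 0.846154 - 1 = 0.0132

0.0132


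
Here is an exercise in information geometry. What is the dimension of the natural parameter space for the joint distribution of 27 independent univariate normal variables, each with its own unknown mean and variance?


Exponential family dimension calculation:
Each univariate normal has two natural parameters (mu/sigma^2 and -1/(2 sigma^2)).
With 27 independent components, dim = 2 * 27 = 54.

54


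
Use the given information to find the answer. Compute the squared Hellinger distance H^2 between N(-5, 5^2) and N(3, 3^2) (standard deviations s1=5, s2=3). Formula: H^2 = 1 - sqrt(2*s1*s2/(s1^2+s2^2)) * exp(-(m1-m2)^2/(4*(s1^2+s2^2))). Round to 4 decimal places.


Squared Hellinger distance for Gaussians:
H^2 = 1 - sqrt(2*s1*s2/(s1^2+s2^2)) * exp(-(m1-m2)^2/(4*(s1^2+s2^2))).
s1^2 = 25, s2^2 = 9, s1^2+s2^2 = 34.
sqrt(2*5*3/(34)) = 0.939336.
(m1-m2)^2 = (-8)^2 = 64.
exp(-64/(4*34)) = exp(-0.470588) = 0.624635.
H^2 = 1 - 0.939336*0.624635 = 0.4133

0.4133


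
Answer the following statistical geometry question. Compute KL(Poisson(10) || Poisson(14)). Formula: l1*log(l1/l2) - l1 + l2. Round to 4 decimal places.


KL divergence for Poisson:
KL = l1*log(l1/l2) - l1 + l2.
l1 = 10, l2 = 14.
log(10/14) = -0.336472.
l1*log(l1/l2) = 10 * -0.336472 = -3.364722.
KL = -3.364722 - 10 + 14 = 0.6353

0.6353


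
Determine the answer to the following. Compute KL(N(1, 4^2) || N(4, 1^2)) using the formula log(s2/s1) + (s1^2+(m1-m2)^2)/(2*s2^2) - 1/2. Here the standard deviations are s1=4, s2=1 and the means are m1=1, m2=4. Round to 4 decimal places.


KL divergence between normal distributions:
KL = log(s2/s1) + (s1^2 + (m1-m2)^2)/(2*s2^2) - 1/2.
log(1/4) = -1.386294.
(4^2 + (1-4)^2)/(2*1^2) = (16 + 9)/2 = 12.5.
KL = -1.386294 + 12.5 - 0.5 = 10.6137

10.6137
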